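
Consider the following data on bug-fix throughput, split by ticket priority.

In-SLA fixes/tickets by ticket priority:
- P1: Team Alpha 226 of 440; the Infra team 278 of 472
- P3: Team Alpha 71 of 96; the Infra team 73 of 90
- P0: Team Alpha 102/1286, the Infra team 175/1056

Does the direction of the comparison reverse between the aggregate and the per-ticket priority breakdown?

P1: Team Alpha 226/440 = 51.4%, the Infra team 278/472 = 58.9% → the Infra team
P3: Team Alpha 71/96 = 74.0%, the Infra team 73/90 = 81.1% → the Infra team
P0: Team Alpha 102/1286 = 7.9%, the Infra team 175/1056 = 16.6% → the Infra team
Overall: Team Alpha 399/1822 = 21.9%, the Infra team 526/1618 = 32.5% → the Infra team
The Infra team wins overall and in every ticket group — no reversal.

No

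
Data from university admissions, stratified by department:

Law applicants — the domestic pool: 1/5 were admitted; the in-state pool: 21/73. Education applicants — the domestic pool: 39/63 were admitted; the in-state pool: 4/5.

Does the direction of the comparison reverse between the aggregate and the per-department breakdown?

Law: the domestic pool 1/5 = 20.0%, the in-state pool 21/73 = 28.8% → the in-state pool
Education: the domestic pool 39/63 = 61.9%, the in-state pool 4/5 = 80.0% → the in-state pool
Overall: the domestic pool 40/68 = 58.8%, the in-state pool 25/78 = 32.1% → the domestic pool
The in-state pool wins each department group but the domestic pool wins overall — the comparison reverses. The in-state pool's applicants skew toward Law, which has a lower base rate.

Yes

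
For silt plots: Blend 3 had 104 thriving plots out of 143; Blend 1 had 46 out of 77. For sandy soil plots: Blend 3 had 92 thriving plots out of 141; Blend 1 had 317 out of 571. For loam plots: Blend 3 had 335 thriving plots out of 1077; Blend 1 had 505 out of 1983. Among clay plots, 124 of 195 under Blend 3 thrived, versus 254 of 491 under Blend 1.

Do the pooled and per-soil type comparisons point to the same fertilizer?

Silt: Blend 3 104/143 = 72.7%, Blend 1 46/77 = 59.7% → Blend 3
Sandy soil: Blend 3 92/141 = 65.2%, Blend 1 317/571 = 55.5% → Blend 3
Loam: Blend 3 335/1077 = 31.1%, Blend 1 505/1983 = 25.5% → Blend 3
Clay: Blend 3 124/195 = 63.6%, Blend 1 254/491 = 51.7% → Blend 3
Overall: Blend 3 655/1556 = 42.1%, Blend 1 1122/3122 = 35.9% → Blend 3
Blend 3 wins overall and in every soil group — no reversal.

Yes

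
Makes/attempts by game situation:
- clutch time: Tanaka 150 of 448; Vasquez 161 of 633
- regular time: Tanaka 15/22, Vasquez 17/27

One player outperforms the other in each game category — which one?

Clutch time: Tanaka 150/448 = 33.5%, Vasquez 161/633 = 25.4% → Tanaka
Regular time: Tanaka 15/22 = 68.2%, Vasquez 17/27 = 63.0% → Tanaka
Tanaka has the higher rate in both groups.

Tanaka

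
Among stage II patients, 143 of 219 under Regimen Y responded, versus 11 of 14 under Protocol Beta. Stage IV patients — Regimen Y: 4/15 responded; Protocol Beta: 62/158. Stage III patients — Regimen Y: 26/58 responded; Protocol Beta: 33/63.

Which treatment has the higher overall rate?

Regimen Y

Stage II: Regimen Y 143/219 = 65.3%, Protocol Beta 11/14 = 78.6% → Protocol Beta
Stage IV: Regimen Y 4/15 = 26.7%, Protocol Beta 62/158 = 39.2% → Protocol Beta
Stage III: Regimen Y 26/58 = 44.8%, Protocol Beta 33/63 = 52.4% → Protocol Beta
Overall: Regimen Y 173/292 = 59.2%, Protocol Beta 106/235 = 45.1% → Regimen Y
(Protocol Beta wins every disease group but Regimen Y wins overall — Protocol Beta's patients skew toward the low-rate stage IV group.)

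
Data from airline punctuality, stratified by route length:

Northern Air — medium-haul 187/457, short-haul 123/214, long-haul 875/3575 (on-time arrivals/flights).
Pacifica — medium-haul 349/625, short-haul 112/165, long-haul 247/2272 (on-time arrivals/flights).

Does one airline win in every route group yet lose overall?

No

Medium-haul: Northern Air 187/457 = 40.9%, Pacifica 349/625 = 55.8% → Pacifica
Short-haul: Northern Air 123/214 = 57.5%, Pacifica 112/165 = 67.9% → Pacifica
Long-haul: Northern Air 875/3575 = 24.5%, Pacifica 247/2272 = 10.9% → Northern Air
Overall: Northern Air 1185/4246 = 27.9%, Pacifica 708/3062 = 23.1% → Northern Air
Neither sweeps: Northern Air wins 1 of 3 groups, Pacifica wins 2. Northern Air wins overall but not every group — no Simpson reversal.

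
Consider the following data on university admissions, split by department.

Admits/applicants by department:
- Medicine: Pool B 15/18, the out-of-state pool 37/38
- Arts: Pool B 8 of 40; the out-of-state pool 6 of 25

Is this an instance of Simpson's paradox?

Medicine: Pool B 15/18 = 83.3%, the out-of-state pool 37/38 = 97.4% → the out-of-state pool
Arts: Pool B 8/40 = 20.0%, the out-of-state pool 6/25 = 24.0% → the out-of-state pool
Overall: Pool B 23/58 = 39.7%, the out-of-state pool 43/63 = 68.3% → the out-of-state pool
The out-of-state pool wins overall and in every department group — no reversal.

No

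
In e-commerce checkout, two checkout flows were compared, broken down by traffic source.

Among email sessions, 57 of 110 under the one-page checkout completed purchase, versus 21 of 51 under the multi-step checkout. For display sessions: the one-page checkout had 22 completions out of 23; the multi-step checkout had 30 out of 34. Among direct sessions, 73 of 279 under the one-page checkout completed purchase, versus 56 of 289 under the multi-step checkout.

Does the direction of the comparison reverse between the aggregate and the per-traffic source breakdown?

Email: the one-page checkout 57/110 = 51.8%, the multi-step checkout 21/51 = 41.2% → the one-page checkout
Display: the one-page checkout 22/23 = 95.7%, the multi-step checkout 30/34 = 88.2% → the one-page checkout
Direct: the one-page checkout 73/279 = 26.2%, the multi-step checkout 56/289 = 19.4% → the one-page checkout
Overall: the one-page checkout 152/412 = 36.9%, the multi-step checkout 107/374 = 28.6% → the one-page checkout
The one-page checkout wins overall and in every traffic group — no reversal.

No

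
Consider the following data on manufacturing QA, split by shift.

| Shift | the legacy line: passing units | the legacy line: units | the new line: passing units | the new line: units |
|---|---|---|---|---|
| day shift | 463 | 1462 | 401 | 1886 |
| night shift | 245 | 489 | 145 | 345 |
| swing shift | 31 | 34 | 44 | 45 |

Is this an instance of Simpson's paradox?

Day shift: the legacy line 463/1462 = 31.7%, the new line 401/1886 = 21.3% → the legacy line
Night shift: the legacy line 245/489 = 50.1%, the new line 145/345 = 42.0% → the legacy line
Swing shift: the legacy line 31/34 = 91.2%, the new line 44/45 = 97.8% → the new line
Overall: the legacy line 739/1985 = 37.2%, the new line 590/2276 = 25.9% → the legacy line
Neither sweeps: the legacy line wins 2 of 3 groups, the new line wins 1. The legacy line wins overall but not every group — no Simpson reversal.

No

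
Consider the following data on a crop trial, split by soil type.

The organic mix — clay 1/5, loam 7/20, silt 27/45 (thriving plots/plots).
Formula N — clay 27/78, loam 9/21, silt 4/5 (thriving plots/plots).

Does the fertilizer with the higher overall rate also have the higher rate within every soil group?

Clay: the organic mix 1/5 = 20.0%, Formula N 27/78 = 34.6% → Formula N
Loam: the organic mix 7/20 = 35.0%, Formula N 9/21 = 42.9% → Formula N
Silt: the organic mix 27/45 = 60.0%, Formula N 4/5 = 80.0% → Formula N
Overall: the organic mix 35/70 = 50.0%, Formula N 40/104 = 38.5% → the organic mix
Formula N wins each soil group but the organic mix wins overall — the comparison reverses. Formula N's plots skew toward clay, which has a lower base rate.

No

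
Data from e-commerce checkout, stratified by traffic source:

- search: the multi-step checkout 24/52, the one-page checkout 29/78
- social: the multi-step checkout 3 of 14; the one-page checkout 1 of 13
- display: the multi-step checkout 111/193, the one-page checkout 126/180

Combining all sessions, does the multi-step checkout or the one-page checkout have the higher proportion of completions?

the one-page checkout

Search: the multi-step checkout 24/52 = 46.2%, the one-page checkout 29/78 = 37.2% → the multi-step checkout
Social: the multi-step checkout 3/14 = 21.4%, the one-page checkout 1/13 = 7.7% → the multi-step checkout
Display: the multi-step checkout 111/193 = 57.5%, the one-page checkout 126/180 = 70.0% → the one-page checkout
Overall: the multi-step checkout 138/259 = 53.3%, the one-page checkout 156/271 = 57.6% → the one-page checkout
(Neither sweeps every traffic group, but the one-page checkout has the higher pooled rate.)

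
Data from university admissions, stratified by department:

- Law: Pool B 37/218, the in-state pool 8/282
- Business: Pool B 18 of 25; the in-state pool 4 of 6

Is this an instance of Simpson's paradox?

No

Law: Pool B 37/218 = 17.0%, the in-state pool 8/282 = 2.8% → Pool B
Business: Pool B 18/25 = 72.0%, the in-state pool 4/6 = 66.7% → Pool B
Overall: Pool B 55/243 = 22.6%, the in-state pool 12/288 = 4.2% → Pool B
Pool B wins overall and in every department group — no reversal.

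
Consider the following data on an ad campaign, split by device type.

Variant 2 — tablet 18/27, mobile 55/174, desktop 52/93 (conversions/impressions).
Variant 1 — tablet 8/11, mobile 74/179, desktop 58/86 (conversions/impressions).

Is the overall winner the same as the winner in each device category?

Yes

Tablet: Variant 2 18/27 = 66.7%, Variant 1 8/11 = 72.7% → Variant 1
Mobile: Variant 2 55/174 = 31.6%, Variant 1 74/179 = 41.3% → Variant 1
Desktop: Variant 2 52/93 = 55.9%, Variant 1 58/86 = 67.4% → Variant 1
Overall: Variant 2 125/294 = 42.5%, Variant 1 140/276 = 50.7% → Variant 1
Variant 1 wins overall and in every device group — no reversal.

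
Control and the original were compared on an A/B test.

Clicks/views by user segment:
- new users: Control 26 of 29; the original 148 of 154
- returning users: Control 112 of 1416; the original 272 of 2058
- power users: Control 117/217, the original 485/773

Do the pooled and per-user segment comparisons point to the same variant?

New users: Control 26/29 = 89.7%, the original 148/154 = 96.1% → the original
Returning users: Control 112/1416 = 7.9%, the original 272/2058 = 13.2% → the original
Power users: Control 117/217 = 53.9%, the original 485/773 = 62.7% → the original
Overall: Control 255/1662 = 15.3%, the original 905/2985 = 30.3% → the original
The original wins overall and in every user group — no reversal.

Yes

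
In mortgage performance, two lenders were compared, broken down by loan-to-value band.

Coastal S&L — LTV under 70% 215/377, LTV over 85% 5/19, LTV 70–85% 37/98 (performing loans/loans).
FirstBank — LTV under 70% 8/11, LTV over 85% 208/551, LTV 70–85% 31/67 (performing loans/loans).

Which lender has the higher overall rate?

LTV under 70%: Coastal S&L 215/377 = 57.0%, FirstBank 8/11 = 72.7% → FirstBank
LTV over 85%: Coastal S&L 5/19 = 26.3%, FirstBank 208/551 = 37.7% → FirstBank
LTV 70–85%: Coastal S&L 37/98 = 37.8%, FirstBank 31/67 = 46.3% → FirstBank
Overall: Coastal S&L 257/494 = 52.0%, FirstBank 247/629 = 39.3% → Coastal S&L
(FirstBank wins every loan-to-value group but Coastal S&L wins overall — FirstBank's loans skew toward the low-rate LTV over 85% group.)

Coastal S&L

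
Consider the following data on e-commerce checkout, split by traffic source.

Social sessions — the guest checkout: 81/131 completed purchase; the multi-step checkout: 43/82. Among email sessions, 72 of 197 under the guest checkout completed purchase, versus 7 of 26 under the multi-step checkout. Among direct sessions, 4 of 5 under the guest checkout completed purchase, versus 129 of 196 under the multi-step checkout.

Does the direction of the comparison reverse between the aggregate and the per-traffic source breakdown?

Social: the guest checkout 81/131 = 61.8%, the multi-step checkout 43/82 = 52.4% → the guest checkout
Email: the guest checkout 72/197 = 36.5%, the multi-step checkout 7/26 = 26.9% → the guest checkout
Direct: the guest checkout 4/5 = 80.0%, the multi-step checkout 129/196 = 65.8% → the guest checkout
Overall: the guest checkout 157/333 = 47.1%, the multi-step checkout 179/304 = 58.9% → the multi-step checkout
The guest checkout wins each traffic group but the multi-step checkout wins overall — the comparison reverses. The guest checkout's sessions skew toward email, which has a lower base rate.

Yes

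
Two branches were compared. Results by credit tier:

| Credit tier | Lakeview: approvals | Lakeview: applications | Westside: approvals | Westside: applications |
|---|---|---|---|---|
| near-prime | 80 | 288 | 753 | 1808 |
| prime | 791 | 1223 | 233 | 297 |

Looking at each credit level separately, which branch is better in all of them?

Near-prime: Lakeview 80/288 = 27.8%, Westside 753/1808 = 41.6% → Westside
Prime: Lakeview 791/1223 = 64.7%, Westside 233/297 = 78.5% → Westside
Westside has the higher rate in both groups.

Westside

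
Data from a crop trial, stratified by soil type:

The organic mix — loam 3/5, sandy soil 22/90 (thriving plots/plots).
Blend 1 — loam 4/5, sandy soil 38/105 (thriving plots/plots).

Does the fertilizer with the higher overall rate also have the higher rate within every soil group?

Loam: the organic mix 3/5 = 60.0%, Blend 1 4/5 = 80.0% → Blend 1
Sandy soil: the organic mix 22/90 = 24.4%, Blend 1 38/105 = 36.2% → Blend 1
Overall: the organic mix 25/95 = 26.3%, Blend 1 42/110 = 38.2% → Blend 1
Blend 1 wins overall and in every soil group — no reversal.

Yes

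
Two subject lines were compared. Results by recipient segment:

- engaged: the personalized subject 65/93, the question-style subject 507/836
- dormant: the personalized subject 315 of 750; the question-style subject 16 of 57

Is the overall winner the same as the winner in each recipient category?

Engaged: the personalized subject 65/93 = 69.9%, the question-style subject 507/836 = 60.6% → the personalized subject
Dormant: the personalized subject 315/750 = 42.0%, the question-style subject 16/57 = 28.1% → the personalized subject
Overall: the personalized subject 380/843 = 45.1%, the question-style subject 523/893 = 58.6% → the question-style subject
The personalized subject wins each recipient group but the question-style subject wins overall — the comparison reverses. The personalized subject's sends skew toward dormant, which has a lower base rate.

No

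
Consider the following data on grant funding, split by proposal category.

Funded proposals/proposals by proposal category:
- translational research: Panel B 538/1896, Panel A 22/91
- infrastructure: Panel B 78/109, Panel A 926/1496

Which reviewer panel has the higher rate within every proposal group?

Translational research: Panel B 538/1896 = 28.4%, Panel A 22/91 = 24.2% → Panel B
Infrastructure: Panel B 78/109 = 71.6%, Panel A 926/1496 = 61.9% → Panel B
Panel B has the higher rate in both groups.

Panel B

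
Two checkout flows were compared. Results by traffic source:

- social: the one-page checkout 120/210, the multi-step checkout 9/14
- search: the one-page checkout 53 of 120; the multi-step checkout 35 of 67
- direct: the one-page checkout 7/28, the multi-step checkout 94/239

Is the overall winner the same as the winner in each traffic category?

No

Social: the one-page checkout 120/210 = 57.1%, the multi-step checkout 9/14 = 64.3% → the multi-step checkout
Search: the one-page checkout 53/120 = 44.2%, the multi-step checkout 35/67 = 52.2% → the multi-step checkout
Direct: the one-page checkout 7/28 = 25.0%, the multi-step checkout 94/239 = 39.3% → the multi-step checkout
Overall: the one-page checkout 180/358 = 50.3%, the multi-step checkout 138/320 = 43.1% → the one-page checkout
The multi-step checkout wins each traffic group but the one-page checkout wins overall — the comparison reverses. The multi-step checkout's sessions skew toward direct, which has a lower base rate.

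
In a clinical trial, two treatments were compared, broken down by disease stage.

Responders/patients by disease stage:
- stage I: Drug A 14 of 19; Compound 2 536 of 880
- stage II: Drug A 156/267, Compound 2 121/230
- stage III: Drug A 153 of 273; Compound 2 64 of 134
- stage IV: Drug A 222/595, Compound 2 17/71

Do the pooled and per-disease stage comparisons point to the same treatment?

No

Stage I: Drug A 14/19 = 73.7%, Compound 2 536/880 = 60.9% → Drug A
Stage II: Drug A 156/267 = 58.4%, Compound 2 121/230 = 52.6% → Drug A
Stage III: Drug A 153/273 = 56.0%, Compound 2 64/134 = 47.8% → Drug A
Stage IV: Drug A 222/595 = 37.3%, Compound 2 17/71 = 23.9% → Drug A
Overall: Drug A 545/1154 = 47.2%, Compound 2 738/1315 = 56.1% → Compound 2
Drug A wins each disease group but Compound 2 wins overall — the comparison reverses. Drug A's patients skew toward stage IV, which has a lower base rate.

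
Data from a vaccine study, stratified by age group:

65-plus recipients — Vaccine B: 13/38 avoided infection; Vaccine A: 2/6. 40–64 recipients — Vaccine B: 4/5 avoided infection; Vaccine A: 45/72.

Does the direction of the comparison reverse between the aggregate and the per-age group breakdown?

65-plus: Vaccine B 13/38 = 34.2%, Vaccine A 2/6 = 33.3% → Vaccine B
40–64: Vaccine B 4/5 = 80.0%, Vaccine A 45/72 = 62.5% → Vaccine B
Overall: Vaccine B 17/43 = 39.5%, Vaccine A 47/78 = 60.3% → Vaccine A
Vaccine B wins each age group but Vaccine A wins overall — the comparison reverses. Vaccine B's recipients skew toward 65-plus, which has a lower base rate.

Yes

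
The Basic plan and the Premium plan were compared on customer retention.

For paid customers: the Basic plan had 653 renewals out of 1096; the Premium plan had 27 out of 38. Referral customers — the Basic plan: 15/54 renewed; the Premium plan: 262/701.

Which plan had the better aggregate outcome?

Paid: the Basic plan 653/1096 = 59.6%, the Premium plan 27/38 = 71.1% → the Premium plan
Referral: the Basic plan 15/54 = 27.8%, the Premium plan 262/701 = 37.4% → the Premium plan
Overall: the Basic plan 668/1150 = 58.1%, the Premium plan 289/739 = 39.1% → the Basic plan
(The Premium plan wins every signup group but the Basic plan wins overall — the Premium plan's customers skew toward the low-rate referral group.)

the Basic plan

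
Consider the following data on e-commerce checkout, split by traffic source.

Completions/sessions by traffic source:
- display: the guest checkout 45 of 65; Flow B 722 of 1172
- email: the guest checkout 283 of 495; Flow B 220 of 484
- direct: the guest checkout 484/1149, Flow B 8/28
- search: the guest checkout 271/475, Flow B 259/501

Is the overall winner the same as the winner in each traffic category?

Display: the guest checkout 45/65 = 69.2%, Flow B 722/1172 = 61.6% → the guest checkout
Email: the guest checkout 283/495 = 57.2%, Flow B 220/484 = 45.5% → the guest checkout
Direct: the guest checkout 484/1149 = 42.1%, Flow B 8/28 = 28.6% → the guest checkout
Search: the guest checkout 271/475 = 57.1%, Flow B 259/501 = 51.7% → the guest checkout
Overall: the guest checkout 1083/2184 = 49.6%, Flow B 1209/2185 = 55.3% → Flow B
The guest checkout wins each traffic group but Flow B wins overall — the comparison reverses. The guest checkout's sessions skew toward direct, which has a lower base rate.

No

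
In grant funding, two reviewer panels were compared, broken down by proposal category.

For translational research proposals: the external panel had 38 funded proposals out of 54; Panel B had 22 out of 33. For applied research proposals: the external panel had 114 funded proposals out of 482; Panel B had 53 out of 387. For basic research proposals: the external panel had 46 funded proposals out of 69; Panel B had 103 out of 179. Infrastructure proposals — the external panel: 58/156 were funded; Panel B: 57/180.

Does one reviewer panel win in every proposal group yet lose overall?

Translational research: the external panel 38/54 = 70.4%, Panel B 22/33 = 66.7% → the external panel
Applied research: the external panel 114/482 = 23.7%, Panel B 53/387 = 13.7% → the external panel
Basic research: the external panel 46/69 = 66.7%, Panel B 103/179 = 57.5% → the external panel
Infrastructure: the external panel 58/156 = 37.2%, Panel B 57/180 = 31.7% → the external panel
Overall: the external panel 256/761 = 33.6%, Panel B 235/779 = 30.2% → the external panel
The external panel wins overall and in every proposal group — no reversal.

No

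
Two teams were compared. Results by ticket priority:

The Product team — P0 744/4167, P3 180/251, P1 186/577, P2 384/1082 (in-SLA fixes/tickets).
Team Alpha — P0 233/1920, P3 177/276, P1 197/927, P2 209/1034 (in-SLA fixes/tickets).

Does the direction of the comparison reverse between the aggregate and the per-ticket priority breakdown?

No

P0: the Product team 744/4167 = 17.9%, Team Alpha 233/1920 = 12.1% → the Product team
P3: the Product team 180/251 = 71.7%, Team Alpha 177/276 = 64.1% → the Product team
P1: the Product team 186/577 = 32.2%, Team Alpha 197/927 = 21.3% → the Product team
P2: the Product team 384/1082 = 35.5%, Team Alpha 209/1034 = 20.2% → the Product team
Overall: the Product team 1494/6077 = 24.6%, Team Alpha 816/4157 = 19.6% → the Product team
The Product team wins overall and in every ticket group — no reversal.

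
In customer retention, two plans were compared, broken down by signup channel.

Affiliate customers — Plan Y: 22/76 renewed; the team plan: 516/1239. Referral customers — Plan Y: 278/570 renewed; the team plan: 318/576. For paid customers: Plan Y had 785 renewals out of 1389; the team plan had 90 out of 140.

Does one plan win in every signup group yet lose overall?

Yes

Affiliate: Plan Y 22/76 = 28.9%, the team plan 516/1239 = 41.6% → the team plan
Referral: Plan Y 278/570 = 48.8%, the team plan 318/576 = 55.2% → the team plan
Paid: Plan Y 785/1389 = 56.5%, the team plan 90/140 = 64.3% → the team plan
Overall: Plan Y 1085/2035 = 53.3%, the team plan 924/1955 = 47.3% → Plan Y
The team plan wins each signup group but Plan Y wins overall — the comparison reverses. The team plan's customers skew toward affiliate, which has a lower base rate.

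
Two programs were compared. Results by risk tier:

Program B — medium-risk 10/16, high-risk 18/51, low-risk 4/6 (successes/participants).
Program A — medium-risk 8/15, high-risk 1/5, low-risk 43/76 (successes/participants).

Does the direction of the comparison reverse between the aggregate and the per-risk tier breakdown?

Yes

Medium-risk: Program B 10/16 = 62.5%, Program A 8/15 = 53.3% → Program B
High-risk: Program B 18/51 = 35.3%, Program A 1/5 = 20.0% → Program B
Low-risk: Program B 4/6 = 66.7%, Program A 43/76 = 56.6% → Program B
Overall: Program B 32/73 = 43.8%, Program A 52/96 = 54.2% → Program A
Program B wins each risk group but Program A wins overall — the comparison reverses. Program B's participants skew toward high-risk, which has a lower base rate.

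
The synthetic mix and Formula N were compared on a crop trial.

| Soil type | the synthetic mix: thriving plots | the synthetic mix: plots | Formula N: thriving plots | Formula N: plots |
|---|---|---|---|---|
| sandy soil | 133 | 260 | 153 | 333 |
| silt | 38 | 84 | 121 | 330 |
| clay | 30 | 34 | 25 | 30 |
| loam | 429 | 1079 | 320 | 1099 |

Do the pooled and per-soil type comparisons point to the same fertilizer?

Yes

Sandy soil: the synthetic mix 133/260 = 51.2%, Formula N 153/333 = 45.9% → the synthetic mix
Silt: the synthetic mix 38/84 = 45.2%, Formula N 121/330 = 36.7% → the synthetic mix
Clay: the synthetic mix 30/34 = 88.2%, Formula N 25/30 = 83.3% → the synthetic mix
Loam: the synthetic mix 429/1079 = 39.8%, Formula N 320/1099 = 29.1% → the synthetic mix
Overall: the synthetic mix 630/1457 = 43.2%, Formula N 619/1792 = 34.5% → the synthetic mix
The synthetic mix wins overall and in every soil group — no reversal.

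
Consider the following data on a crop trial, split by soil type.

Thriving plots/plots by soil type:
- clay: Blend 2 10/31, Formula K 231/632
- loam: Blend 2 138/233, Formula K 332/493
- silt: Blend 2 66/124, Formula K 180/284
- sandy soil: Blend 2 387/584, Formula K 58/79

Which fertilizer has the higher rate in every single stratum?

Formula K

Clay: Blend 2 10/31 = 32.3%, Formula K 231/632 = 36.6% → Formula K
Loam: Blend 2 138/233 = 59.2%, Formula K 332/493 = 67.3% → Formula K
Silt: Blend 2 66/124 = 53.2%, Formula K 180/284 = 63.4% → Formula K
Sandy soil: Blend 2 387/584 = 66.3%, Formula K 58/79 = 73.4% → Formula K
Formula K has the higher rate in all 4 groups.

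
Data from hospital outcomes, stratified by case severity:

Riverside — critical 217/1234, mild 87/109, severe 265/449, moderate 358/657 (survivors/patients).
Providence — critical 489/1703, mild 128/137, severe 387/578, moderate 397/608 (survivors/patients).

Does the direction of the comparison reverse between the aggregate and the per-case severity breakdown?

No

Critical: Riverside 217/1234 = 17.6%, Providence 489/1703 = 28.7% → Providence
Mild: Riverside 87/109 = 79.8%, Providence 128/137 = 93.4% → Providence
Severe: Riverside 265/449 = 59.0%, Providence 387/578 = 67.0% → Providence
Moderate: Riverside 358/657 = 54.5%, Providence 397/608 = 65.3% → Providence
Overall: Riverside 927/2449 = 37.9%, Providence 1401/3026 = 46.3% → Providence
Providence wins overall and in every case group — no reversal.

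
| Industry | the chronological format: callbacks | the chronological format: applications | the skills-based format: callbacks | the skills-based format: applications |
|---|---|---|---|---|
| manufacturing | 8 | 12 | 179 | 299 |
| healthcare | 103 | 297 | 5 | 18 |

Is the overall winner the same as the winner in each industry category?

Manufacturing: the chronological format 8/12 = 66.7%, the skills-based format 179/299 = 59.9% → the chronological format
Healthcare: the chronological format 103/297 = 34.7%, the skills-based format 5/18 = 27.8% → the chronological format
Overall: the chronological format 111/309 = 35.9%, the skills-based format 184/317 = 58.0% → the skills-based format
The chronological format wins each industry group but the skills-based format wins overall — the comparison reverses. The chronological format's applications skew toward healthcare, which has a lower base rate.

No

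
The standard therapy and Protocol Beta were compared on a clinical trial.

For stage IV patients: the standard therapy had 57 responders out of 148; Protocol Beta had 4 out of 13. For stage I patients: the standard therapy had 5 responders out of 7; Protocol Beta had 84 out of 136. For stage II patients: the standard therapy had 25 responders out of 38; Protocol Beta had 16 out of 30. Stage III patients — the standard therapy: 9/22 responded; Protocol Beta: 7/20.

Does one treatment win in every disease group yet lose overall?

Stage IV: the standard therapy 57/148 = 38.5%, Protocol Beta 4/13 = 30.8% → the standard therapy
Stage I: the standard therapy 5/7 = 71.4%, Protocol Beta 84/136 = 61.8% → the standard therapy
Stage II: the standard therapy 25/38 = 65.8%, Protocol Beta 16/30 = 53.3% → the standard therapy
Stage III: the standard therapy 9/22 = 40.9%, Protocol Beta 7/20 = 35.0% → the standard therapy
Overall: the standard therapy 96/215 = 44.7%, Protocol Beta 111/199 = 55.8% → Protocol Beta
The standard therapy wins each disease group but Protocol Beta wins overall — the comparison reverses. The standard therapy's patients skew toward stage IV, which has a lower base rate.

Yes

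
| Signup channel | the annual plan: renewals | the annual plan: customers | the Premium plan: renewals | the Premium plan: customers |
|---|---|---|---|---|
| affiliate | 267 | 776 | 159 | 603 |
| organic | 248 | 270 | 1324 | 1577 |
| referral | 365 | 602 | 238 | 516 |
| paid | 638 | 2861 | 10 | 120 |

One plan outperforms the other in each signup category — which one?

Affiliate: the annual plan 267/776 = 34.4%, the Premium plan 159/603 = 26.4% → the annual plan
Organic: the annual plan 248/270 = 91.9%, the Premium plan 1324/1577 = 84.0% → the annual plan
Referral: the annual plan 365/602 = 60.6%, the Premium plan 238/516 = 46.1% → the annual plan
Paid: the annual plan 638/2861 = 22.3%, the Premium plan 10/120 = 8.3% → the annual plan
The annual plan has the higher rate in all 4 groups.

the annual plan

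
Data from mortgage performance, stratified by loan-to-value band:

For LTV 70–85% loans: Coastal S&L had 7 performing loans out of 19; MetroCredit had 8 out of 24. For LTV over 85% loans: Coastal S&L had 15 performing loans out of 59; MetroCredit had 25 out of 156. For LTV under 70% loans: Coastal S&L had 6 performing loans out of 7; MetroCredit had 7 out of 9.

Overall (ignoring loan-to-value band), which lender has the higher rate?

LTV 70–85%: Coastal S&L 7/19 = 36.8%, MetroCredit 8/24 = 33.3% → Coastal S&L
LTV over 85%: Coastal S&L 15/59 = 25.4%, MetroCredit 25/156 = 16.0% → Coastal S&L
LTV under 70%: Coastal S&L 6/7 = 85.7%, MetroCredit 7/9 = 77.8% → Coastal S&L
Overall: Coastal S&L 28/85 = 32.9%, MetroCredit 40/189 = 21.2% → Coastal S&L

Coastal S&L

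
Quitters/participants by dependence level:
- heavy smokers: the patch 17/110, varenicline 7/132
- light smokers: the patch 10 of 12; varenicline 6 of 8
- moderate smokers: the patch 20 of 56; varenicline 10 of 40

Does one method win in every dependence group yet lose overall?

Heavy smokers: the patch 17/110 = 15.5%, varenicline 7/132 = 5.3% → the patch
Light smokers: the patch 10/12 = 83.3%, varenicline 6/8 = 75.0% → the patch
Moderate smokers: the patch 20/56 = 35.7%, varenicline 10/40 = 25.0% → the patch
Overall: the patch 47/178 = 26.4%, varenicline 23/180 = 12.8% → the patch
The patch wins overall and in every dependence group — no reversal.

No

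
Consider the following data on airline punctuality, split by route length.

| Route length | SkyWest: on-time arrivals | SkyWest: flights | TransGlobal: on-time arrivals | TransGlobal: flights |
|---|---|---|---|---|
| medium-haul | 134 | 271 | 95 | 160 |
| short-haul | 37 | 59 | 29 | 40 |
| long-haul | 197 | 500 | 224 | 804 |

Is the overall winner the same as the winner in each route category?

No

Medium-haul: SkyWest 134/271 = 49.4%, TransGlobal 95/160 = 59.4% → TransGlobal
Short-haul: SkyWest 37/59 = 62.7%, TransGlobal 29/40 = 72.5% → TransGlobal
Long-haul: SkyWest 197/500 = 39.4%, TransGlobal 224/804 = 27.9% → SkyWest
Overall: SkyWest 368/830 = 44.3%, TransGlobal 348/1004 = 34.7% → SkyWest
Neither sweeps: SkyWest wins 1 of 3 groups, TransGlobal wins 2. SkyWest wins overall but not every group — no Simpson reversal.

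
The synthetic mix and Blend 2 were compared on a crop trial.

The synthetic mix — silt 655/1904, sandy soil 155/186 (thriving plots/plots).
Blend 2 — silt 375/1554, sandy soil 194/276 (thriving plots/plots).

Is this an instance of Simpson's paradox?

Silt: the synthetic mix 655/1904 = 34.4%, Blend 2 375/1554 = 24.1% → the synthetic mix
Sandy soil: the synthetic mix 155/186 = 83.3%, Blend 2 194/276 = 70.3% → the synthetic mix
Overall: the synthetic mix 810/2090 = 38.8%, Blend 2 569/1830 = 31.1% → the synthetic mix
The synthetic mix wins overall and in every soil group — no reversal.

No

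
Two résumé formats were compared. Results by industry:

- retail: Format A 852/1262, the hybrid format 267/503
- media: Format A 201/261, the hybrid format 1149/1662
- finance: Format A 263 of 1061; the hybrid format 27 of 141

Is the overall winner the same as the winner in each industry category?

Retail: Format A 852/1262 = 67.5%, the hybrid format 267/503 = 53.1% → Format A
Media: Format A 201/261 = 77.0%, the hybrid format 1149/1662 = 69.1% → Format A
Finance: Format A 263/1061 = 24.8%, the hybrid format 27/141 = 19.1% → Format A
Overall: Format A 1316/2584 = 50.9%, the hybrid format 1443/2306 = 62.6% → the hybrid format
Format A wins each industry group but the hybrid format wins overall — the comparison reverses. Format A's applications skew toward finance, which has a lower base rate.

No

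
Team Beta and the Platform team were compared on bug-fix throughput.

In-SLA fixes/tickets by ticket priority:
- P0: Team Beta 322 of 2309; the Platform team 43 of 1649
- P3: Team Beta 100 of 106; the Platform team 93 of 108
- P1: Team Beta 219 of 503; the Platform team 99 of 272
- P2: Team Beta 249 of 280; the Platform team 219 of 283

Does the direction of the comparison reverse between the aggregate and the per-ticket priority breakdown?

No

P0: Team Beta 322/2309 = 13.9%, the Platform team 43/1649 = 2.6% → Team Beta
P3: Team Beta 100/106 = 94.3%, the Platform team 93/108 = 86.1% → Team Beta
P1: Team Beta 219/503 = 43.5%, the Platform team 99/272 = 36.4% → Team Beta
P2: Team Beta 249/280 = 88.9%, the Platform team 219/283 = 77.4% → Team Beta
Overall: Team Beta 890/3198 = 27.8%, the Platform team 454/2312 = 19.6% → Team Beta
Team Beta wins overall and in every ticket group — no reversal.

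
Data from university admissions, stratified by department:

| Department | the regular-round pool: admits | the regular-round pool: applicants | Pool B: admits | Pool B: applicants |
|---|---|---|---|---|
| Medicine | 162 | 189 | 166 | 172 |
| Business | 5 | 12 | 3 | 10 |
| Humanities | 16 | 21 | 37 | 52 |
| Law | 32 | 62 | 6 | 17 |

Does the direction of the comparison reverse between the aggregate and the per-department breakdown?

Medicine: the regular-round pool 162/189 = 85.7%, Pool B 166/172 = 96.5% → Pool B
Business: the regular-round pool 5/12 = 41.7%, Pool B 3/10 = 30.0% → the regular-round pool
Humanities: the regular-round pool 16/21 = 76.2%, Pool B 37/52 = 71.2% → the regular-round pool
Law: the regular-round pool 32/62 = 51.6%, Pool B 6/17 = 35.3% → the regular-round pool
Overall: the regular-round pool 215/284 = 75.7%, Pool B 212/251 = 84.5% → Pool B
Neither sweeps: the regular-round pool wins 3 of 4 groups, Pool B wins 1. Pool B wins overall but not every group — no Simpson reversal.

No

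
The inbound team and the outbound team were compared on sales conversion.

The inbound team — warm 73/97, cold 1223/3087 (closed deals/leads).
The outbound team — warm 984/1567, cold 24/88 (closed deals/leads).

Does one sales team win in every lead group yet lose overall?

Warm: the inbound team 73/97 = 75.3%, the outbound team 984/1567 = 62.8% → the inbound team
Cold: the inbound team 1223/3087 = 39.6%, the outbound team 24/88 = 27.3% → the inbound team
Overall: the inbound team 1296/3184 = 40.7%, the outbound team 1008/1655 = 60.9% → the outbound team
The inbound team wins each lead group but the outbound team wins overall — the comparison reverses. The inbound team's leads skew toward cold, which has a lower base rate.

Yes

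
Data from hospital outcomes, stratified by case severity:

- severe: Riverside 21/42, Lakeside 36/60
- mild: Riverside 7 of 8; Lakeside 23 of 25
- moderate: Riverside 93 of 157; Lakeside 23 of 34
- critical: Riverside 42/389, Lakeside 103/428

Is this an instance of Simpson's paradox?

No

Severe: Riverside 21/42 = 50.0%, Lakeside 36/60 = 60.0% → Lakeside
Mild: Riverside 7/8 = 87.5%, Lakeside 23/25 = 92.0% → Lakeside
Moderate: Riverside 93/157 = 59.2%, Lakeside 23/34 = 67.6% → Lakeside
Critical: Riverside 42/389 = 10.8%, Lakeside 103/428 = 24.1% → Lakeside
Overall: Riverside 163/596 = 27.3%, Lakeside 185/547 = 33.8% → Lakeside
Lakeside wins overall and in every case group — no reversal.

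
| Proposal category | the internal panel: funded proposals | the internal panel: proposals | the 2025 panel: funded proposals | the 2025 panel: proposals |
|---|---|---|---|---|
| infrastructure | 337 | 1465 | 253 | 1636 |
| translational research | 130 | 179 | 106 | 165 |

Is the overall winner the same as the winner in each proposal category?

Yes

Infrastructure: the internal panel 337/1465 = 23.0%, the 2025 panel 253/1636 = 15.5% → the internal panel
Translational research: the internal panel 130/179 = 72.6%, the 2025 panel 106/165 = 64.2% → the internal panel
Overall: the internal panel 467/1644 = 28.4%, the 2025 panel 359/1801 = 19.9% → the internal panel
The internal panel wins overall and in every proposal group — no reversal.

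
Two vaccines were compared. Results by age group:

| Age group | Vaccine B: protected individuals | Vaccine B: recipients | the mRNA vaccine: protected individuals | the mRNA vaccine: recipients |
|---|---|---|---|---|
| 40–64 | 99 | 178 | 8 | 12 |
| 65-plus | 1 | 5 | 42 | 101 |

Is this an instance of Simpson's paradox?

40–64: Vaccine B 99/178 = 55.6%, the mRNA vaccine 8/12 = 66.7% → the mRNA vaccine
65-plus: Vaccine B 1/5 = 20.0%, the mRNA vaccine 42/101 = 41.6% → the mRNA vaccine
Overall: Vaccine B 100/183 = 54.6%, the mRNA vaccine 50/113 = 44.2% → Vaccine B
The mRNA vaccine wins each age group but Vaccine B wins overall — the comparison reverses. The mRNA vaccine's recipients skew toward 65-plus, which has a lower base rate.

Yes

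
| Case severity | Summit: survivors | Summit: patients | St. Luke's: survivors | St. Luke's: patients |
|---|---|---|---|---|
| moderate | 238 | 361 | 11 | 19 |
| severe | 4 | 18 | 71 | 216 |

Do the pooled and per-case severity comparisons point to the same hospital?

Moderate: Summit 238/361 = 65.9%, St. Luke's 11/19 = 57.9% → Summit
Severe: Summit 4/18 = 22.2%, St. Luke's 71/216 = 32.9% → St. Luke's
Overall: Summit 242/379 = 63.9%, St. Luke's 82/235 = 34.9% → Summit
Neither sweeps: Summit wins 1 of 2 groups, St. Luke's wins 1. Summit wins overall but not every group — no Simpson reversal.

No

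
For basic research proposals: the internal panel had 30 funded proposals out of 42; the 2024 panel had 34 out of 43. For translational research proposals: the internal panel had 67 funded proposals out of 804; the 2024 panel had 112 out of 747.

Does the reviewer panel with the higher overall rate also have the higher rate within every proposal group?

Basic research: the internal panel 30/42 = 71.4%, the 2024 panel 34/43 = 79.1% → the 2024 panel
Translational research: the internal panel 67/804 = 8.3%, the 2024 panel 112/747 = 15.0% → the 2024 panel
Overall: the internal panel 97/846 = 11.5%, the 2024 panel 146/790 = 18.5% → the 2024 panel
The 2024 panel wins overall and in every proposal group — no reversal.

Yes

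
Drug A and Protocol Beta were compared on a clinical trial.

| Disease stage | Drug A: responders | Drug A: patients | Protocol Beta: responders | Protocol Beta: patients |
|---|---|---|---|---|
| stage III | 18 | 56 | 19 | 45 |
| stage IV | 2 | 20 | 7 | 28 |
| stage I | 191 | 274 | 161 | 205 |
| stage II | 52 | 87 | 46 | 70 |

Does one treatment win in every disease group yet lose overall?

No

Stage III: Drug A 18/56 = 32.1%, Protocol Beta 19/45 = 42.2% → Protocol Beta
Stage IV: Drug A 2/20 = 10.0%, Protocol Beta 7/28 = 25.0% → Protocol Beta
Stage I: Drug A 191/274 = 69.7%, Protocol Beta 161/205 = 78.5% → Protocol Beta
Stage II: Drug A 52/87 = 59.8%, Protocol Beta 46/70 = 65.7% → Protocol Beta
Overall: Drug A 263/437 = 60.2%, Protocol Beta 233/348 = 67.0% → Protocol Beta
Protocol Beta wins overall and in every disease group — no reversal.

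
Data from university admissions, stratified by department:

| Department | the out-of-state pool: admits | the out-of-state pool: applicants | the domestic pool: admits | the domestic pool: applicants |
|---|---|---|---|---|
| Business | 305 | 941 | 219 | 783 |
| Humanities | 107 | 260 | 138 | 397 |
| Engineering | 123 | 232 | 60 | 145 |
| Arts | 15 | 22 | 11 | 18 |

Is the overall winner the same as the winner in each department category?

Business: the out-of-state pool 305/941 = 32.4%, the domestic pool 219/783 = 28.0% → the out-of-state pool
Humanities: the out-of-state pool 107/260 = 41.2%, the domestic pool 138/397 = 34.8% → the out-of-state pool
Engineering: the out-of-state pool 123/232 = 53.0%, the domestic pool 60/145 = 41.4% → the out-of-state pool
Arts: the out-of-state pool 15/22 = 68.2%, the domestic pool 11/18 = 61.1% → the out-of-state pool
Overall: the out-of-state pool 550/1455 = 37.8%, the domestic pool 428/1343 = 31.9% → the out-of-state pool
The out-of-state pool wins overall and in every department group — no reversal.

Yes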